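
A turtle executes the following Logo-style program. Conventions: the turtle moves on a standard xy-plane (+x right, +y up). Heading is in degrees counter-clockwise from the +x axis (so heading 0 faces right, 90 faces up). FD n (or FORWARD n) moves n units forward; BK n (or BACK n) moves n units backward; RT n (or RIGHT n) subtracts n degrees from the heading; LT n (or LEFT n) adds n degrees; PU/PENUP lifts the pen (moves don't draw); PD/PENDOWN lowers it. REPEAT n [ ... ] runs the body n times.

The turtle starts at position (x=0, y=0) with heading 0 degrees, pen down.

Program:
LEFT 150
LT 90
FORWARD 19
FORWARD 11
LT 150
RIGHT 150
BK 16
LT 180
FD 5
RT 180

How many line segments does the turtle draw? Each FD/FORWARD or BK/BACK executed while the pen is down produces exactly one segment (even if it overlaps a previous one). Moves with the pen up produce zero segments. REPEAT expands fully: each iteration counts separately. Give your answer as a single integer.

Executing turtle program step by step:
Start: pos=(0,0), heading=0, pen down
LT 150: heading 0 -> 150
LT 90: heading 150 -> 240
FD 19: (0,0) -> (-9.5,-16.454) [heading=240, draw]
FD 11: (-9.5,-16.454) -> (-15,-25.981) [heading=240, draw]
LT 150: heading 240 -> 30
RT 150: heading 30 -> 240
BK 16: (-15,-25.981) -> (-7,-12.124) [heading=240, draw]
LT 180: heading 240 -> 60
FD 5: (-7,-12.124) -> (-4.5,-7.794) [heading=60, draw]
RT 180: heading 60 -> 240
Final: pos=(-4.5,-7.794), heading=240, 4 segment(s) drawn
Segments drawn: 4

Answer: 4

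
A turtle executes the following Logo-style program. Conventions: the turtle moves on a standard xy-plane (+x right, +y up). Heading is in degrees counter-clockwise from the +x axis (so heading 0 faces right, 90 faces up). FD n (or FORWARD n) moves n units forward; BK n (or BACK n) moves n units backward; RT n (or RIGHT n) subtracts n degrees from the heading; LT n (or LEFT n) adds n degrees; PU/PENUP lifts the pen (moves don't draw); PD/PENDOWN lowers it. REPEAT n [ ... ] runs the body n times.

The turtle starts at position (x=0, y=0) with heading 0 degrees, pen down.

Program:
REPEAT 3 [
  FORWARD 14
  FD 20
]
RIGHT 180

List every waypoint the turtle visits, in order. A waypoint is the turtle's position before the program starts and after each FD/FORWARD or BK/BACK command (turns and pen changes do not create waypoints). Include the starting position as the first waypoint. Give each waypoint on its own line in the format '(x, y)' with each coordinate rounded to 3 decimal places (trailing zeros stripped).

Executing turtle program step by step:
Start: pos=(0,0), heading=0, pen down
REPEAT 3 [
  -- iteration 1/3 --
  FD 14: (0,0) -> (14,0) [heading=0, draw]
  FD 20: (14,0) -> (34,0) [heading=0, draw]
  -- iteration 2/3 --
  FD 14: (34,0) -> (48,0) [heading=0, draw]
  FD 20: (48,0) -> (68,0) [heading=0, draw]
  -- iteration 3/3 --
  FD 14: (68,0) -> (82,0) [heading=0, draw]
  FD 20: (82,0) -> (102,0) [heading=0, draw]
]
RT 180: heading 0 -> 180
Final: pos=(102,0), heading=180, 6 segment(s) drawn
Waypoints (7 total):
(0, 0)
(14, 0)
(34, 0)
(48, 0)
(68, 0)
(82, 0)
(102, 0)

Answer: (0, 0)
(14, 0)
(34, 0)
(48, 0)
(68, 0)
(82, 0)
(102, 0)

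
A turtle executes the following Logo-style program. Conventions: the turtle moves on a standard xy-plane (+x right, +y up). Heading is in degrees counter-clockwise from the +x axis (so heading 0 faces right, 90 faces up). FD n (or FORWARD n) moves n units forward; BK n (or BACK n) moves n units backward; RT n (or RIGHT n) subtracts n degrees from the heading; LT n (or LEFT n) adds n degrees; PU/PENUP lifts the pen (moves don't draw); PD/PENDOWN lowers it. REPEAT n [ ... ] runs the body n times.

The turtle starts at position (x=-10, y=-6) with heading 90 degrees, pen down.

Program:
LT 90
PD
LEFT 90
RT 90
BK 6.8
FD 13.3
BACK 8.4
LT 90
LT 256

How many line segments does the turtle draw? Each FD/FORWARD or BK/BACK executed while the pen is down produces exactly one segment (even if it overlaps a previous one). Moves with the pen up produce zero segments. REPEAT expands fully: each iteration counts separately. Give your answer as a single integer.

Executing turtle program step by step:
Start: pos=(-10,-6), heading=90, pen down
LT 90: heading 90 -> 180
PD: pen down
LT 90: heading 180 -> 270
RT 90: heading 270 -> 180
BK 6.8: (-10,-6) -> (-3.2,-6) [heading=180, draw]
FD 13.3: (-3.2,-6) -> (-16.5,-6) [heading=180, draw]
BK 8.4: (-16.5,-6) -> (-8.1,-6) [heading=180, draw]
LT 90: heading 180 -> 270
LT 256: heading 270 -> 166
Final: pos=(-8.1,-6), heading=166, 3 segment(s) drawn
Segments drawn: 3

Answer: 3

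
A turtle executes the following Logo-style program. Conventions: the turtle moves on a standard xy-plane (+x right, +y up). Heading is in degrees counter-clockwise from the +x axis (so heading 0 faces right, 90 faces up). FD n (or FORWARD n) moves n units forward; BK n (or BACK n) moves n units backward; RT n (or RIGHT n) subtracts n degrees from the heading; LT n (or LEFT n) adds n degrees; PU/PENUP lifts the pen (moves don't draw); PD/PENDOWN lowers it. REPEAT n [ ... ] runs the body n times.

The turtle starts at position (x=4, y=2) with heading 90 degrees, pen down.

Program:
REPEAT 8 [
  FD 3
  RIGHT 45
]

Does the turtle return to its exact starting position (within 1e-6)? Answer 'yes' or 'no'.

Answer: yes

Derivation:
Executing turtle program step by step:
Start: pos=(4,2), heading=90, pen down
REPEAT 8 [
  -- iteration 1/8 --
  FD 3: (4,2) -> (4,5) [heading=90, draw]
  RT 45: heading 90 -> 45
  -- iteration 2/8 --
  FD 3: (4,5) -> (6.121,7.121) [heading=45, draw]
  RT 45: heading 45 -> 0
  -- iteration 3/8 --
  FD 3: (6.121,7.121) -> (9.121,7.121) [heading=0, draw]
  RT 45: heading 0 -> 315
  -- iteration 4/8 --
  FD 3: (9.121,7.121) -> (11.243,5) [heading=315, draw]
  RT 45: heading 315 -> 270
  -- iteration 5/8 --
  FD 3: (11.243,5) -> (11.243,2) [heading=270, draw]
  RT 45: heading 270 -> 225
  -- iteration 6/8 --
  FD 3: (11.243,2) -> (9.121,-0.121) [heading=225, draw]
  RT 45: heading 225 -> 180
  -- iteration 7/8 --
  FD 3: (9.121,-0.121) -> (6.121,-0.121) [heading=180, draw]
  RT 45: heading 180 -> 135
  -- iteration 8/8 --
  FD 3: (6.121,-0.121) -> (4,2) [heading=135, draw]
  RT 45: heading 135 -> 90
]
Final: pos=(4,2), heading=90, 8 segment(s) drawn

Start position: (4, 2)
Final position: (4, 2)
Distance = 0; < 1e-6 -> CLOSED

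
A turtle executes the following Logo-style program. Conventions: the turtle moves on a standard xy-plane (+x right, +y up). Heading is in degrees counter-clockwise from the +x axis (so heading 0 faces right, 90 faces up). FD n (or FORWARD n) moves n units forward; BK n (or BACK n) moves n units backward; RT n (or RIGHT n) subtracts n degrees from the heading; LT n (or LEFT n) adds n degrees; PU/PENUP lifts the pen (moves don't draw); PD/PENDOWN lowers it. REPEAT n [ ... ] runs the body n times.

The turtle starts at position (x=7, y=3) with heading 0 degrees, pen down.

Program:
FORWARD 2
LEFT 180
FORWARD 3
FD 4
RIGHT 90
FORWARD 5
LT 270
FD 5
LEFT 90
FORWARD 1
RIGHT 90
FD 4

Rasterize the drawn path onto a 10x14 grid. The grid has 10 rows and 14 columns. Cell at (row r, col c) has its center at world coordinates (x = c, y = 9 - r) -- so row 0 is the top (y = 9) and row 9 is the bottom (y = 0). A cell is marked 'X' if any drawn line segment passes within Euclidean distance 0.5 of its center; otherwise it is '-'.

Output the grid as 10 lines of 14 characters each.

Answer: -------XXXXX--
--XXXXXX------
--X-----------
--X-----------
--X-----------
--X-----------
--XXXXXXXX----
--------------
--------------
--------------

Derivation:
Segment 0: (7,3) -> (9,3)
Segment 1: (9,3) -> (6,3)
Segment 2: (6,3) -> (2,3)
Segment 3: (2,3) -> (2,8)
Segment 4: (2,8) -> (7,8)
Segment 5: (7,8) -> (7,9)
Segment 6: (7,9) -> (11,9)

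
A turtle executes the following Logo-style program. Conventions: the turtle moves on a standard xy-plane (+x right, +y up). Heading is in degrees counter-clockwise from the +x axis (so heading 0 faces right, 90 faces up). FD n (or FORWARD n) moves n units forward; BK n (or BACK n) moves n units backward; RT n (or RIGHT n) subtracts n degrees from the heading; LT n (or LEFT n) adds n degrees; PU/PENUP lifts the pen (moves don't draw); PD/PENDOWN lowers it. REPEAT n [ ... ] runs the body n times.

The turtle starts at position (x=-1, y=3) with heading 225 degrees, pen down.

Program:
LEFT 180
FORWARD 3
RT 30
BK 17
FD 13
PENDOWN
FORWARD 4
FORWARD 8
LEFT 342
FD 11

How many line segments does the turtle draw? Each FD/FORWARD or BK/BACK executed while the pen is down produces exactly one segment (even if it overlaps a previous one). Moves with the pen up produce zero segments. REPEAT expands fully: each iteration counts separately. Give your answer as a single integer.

Executing turtle program step by step:
Start: pos=(-1,3), heading=225, pen down
LT 180: heading 225 -> 45
FD 3: (-1,3) -> (1.121,5.121) [heading=45, draw]
RT 30: heading 45 -> 15
BK 17: (1.121,5.121) -> (-15.299,0.721) [heading=15, draw]
FD 13: (-15.299,0.721) -> (-2.742,4.086) [heading=15, draw]
PD: pen down
FD 4: (-2.742,4.086) -> (1.121,5.121) [heading=15, draw]
FD 8: (1.121,5.121) -> (8.849,7.192) [heading=15, draw]
LT 342: heading 15 -> 357
FD 11: (8.849,7.192) -> (19.834,6.616) [heading=357, draw]
Final: pos=(19.834,6.616), heading=357, 6 segment(s) drawn
Segments drawn: 6

Answer: 6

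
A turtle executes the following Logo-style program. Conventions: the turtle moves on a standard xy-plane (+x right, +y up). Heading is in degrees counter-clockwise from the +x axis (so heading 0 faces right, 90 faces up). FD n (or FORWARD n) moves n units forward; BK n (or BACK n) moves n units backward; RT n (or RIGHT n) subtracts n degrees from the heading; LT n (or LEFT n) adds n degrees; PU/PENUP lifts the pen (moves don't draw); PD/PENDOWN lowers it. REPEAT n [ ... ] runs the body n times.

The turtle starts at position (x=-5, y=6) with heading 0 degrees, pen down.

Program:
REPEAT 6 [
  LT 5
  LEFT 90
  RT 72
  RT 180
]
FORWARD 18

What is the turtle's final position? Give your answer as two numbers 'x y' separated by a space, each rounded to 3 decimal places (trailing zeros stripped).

Executing turtle program step by step:
Start: pos=(-5,6), heading=0, pen down
REPEAT 6 [
  -- iteration 1/6 --
  LT 5: heading 0 -> 5
  LT 90: heading 5 -> 95
  RT 72: heading 95 -> 23
  RT 180: heading 23 -> 203
  -- iteration 2/6 --
  LT 5: heading 203 -> 208
  LT 90: heading 208 -> 298
  RT 72: heading 298 -> 226
  RT 180: heading 226 -> 46
  -- iteration 3/6 --
  LT 5: heading 46 -> 51
  LT 90: heading 51 -> 141
  RT 72: heading 141 -> 69
  RT 180: heading 69 -> 249
  -- iteration 4/6 --
  LT 5: heading 249 -> 254
  LT 90: heading 254 -> 344
  RT 72: heading 344 -> 272
  RT 180: heading 272 -> 92
  -- iteration 5/6 --
  LT 5: heading 92 -> 97
  LT 90: heading 97 -> 187
  RT 72: heading 187 -> 115
  RT 180: heading 115 -> 295
  -- iteration 6/6 --
  LT 5: heading 295 -> 300
  LT 90: heading 300 -> 30
  RT 72: heading 30 -> 318
  RT 180: heading 318 -> 138
]
FD 18: (-5,6) -> (-18.377,18.044) [heading=138, draw]
Final: pos=(-18.377,18.044), heading=138, 1 segment(s) drawn

Answer: -18.377 18.044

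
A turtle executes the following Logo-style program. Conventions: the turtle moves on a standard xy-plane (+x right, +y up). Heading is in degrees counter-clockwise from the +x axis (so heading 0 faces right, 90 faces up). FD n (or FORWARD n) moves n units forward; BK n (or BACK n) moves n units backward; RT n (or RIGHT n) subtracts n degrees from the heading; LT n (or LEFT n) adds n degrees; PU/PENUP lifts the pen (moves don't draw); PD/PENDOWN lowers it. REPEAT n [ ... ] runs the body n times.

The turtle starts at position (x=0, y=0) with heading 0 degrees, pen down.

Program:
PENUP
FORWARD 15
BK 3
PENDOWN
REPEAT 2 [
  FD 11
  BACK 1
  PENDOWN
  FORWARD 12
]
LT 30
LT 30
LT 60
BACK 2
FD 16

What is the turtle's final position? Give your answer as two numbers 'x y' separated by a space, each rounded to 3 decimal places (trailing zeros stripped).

Answer: 49 12.124

Derivation:
Executing turtle program step by step:
Start: pos=(0,0), heading=0, pen down
PU: pen up
FD 15: (0,0) -> (15,0) [heading=0, move]
BK 3: (15,0) -> (12,0) [heading=0, move]
PD: pen down
REPEAT 2 [
  -- iteration 1/2 --
  FD 11: (12,0) -> (23,0) [heading=0, draw]
  BK 1: (23,0) -> (22,0) [heading=0, draw]
  PD: pen down
  FD 12: (22,0) -> (34,0) [heading=0, draw]
  -- iteration 2/2 --
  FD 11: (34,0) -> (45,0) [heading=0, draw]
  BK 1: (45,0) -> (44,0) [heading=0, draw]
  PD: pen down
  FD 12: (44,0) -> (56,0) [heading=0, draw]
]
LT 30: heading 0 -> 30
LT 30: heading 30 -> 60
LT 60: heading 60 -> 120
BK 2: (56,0) -> (57,-1.732) [heading=120, draw]
FD 16: (57,-1.732) -> (49,12.124) [heading=120, draw]
Final: pos=(49,12.124), heading=120, 8 segment(s) drawn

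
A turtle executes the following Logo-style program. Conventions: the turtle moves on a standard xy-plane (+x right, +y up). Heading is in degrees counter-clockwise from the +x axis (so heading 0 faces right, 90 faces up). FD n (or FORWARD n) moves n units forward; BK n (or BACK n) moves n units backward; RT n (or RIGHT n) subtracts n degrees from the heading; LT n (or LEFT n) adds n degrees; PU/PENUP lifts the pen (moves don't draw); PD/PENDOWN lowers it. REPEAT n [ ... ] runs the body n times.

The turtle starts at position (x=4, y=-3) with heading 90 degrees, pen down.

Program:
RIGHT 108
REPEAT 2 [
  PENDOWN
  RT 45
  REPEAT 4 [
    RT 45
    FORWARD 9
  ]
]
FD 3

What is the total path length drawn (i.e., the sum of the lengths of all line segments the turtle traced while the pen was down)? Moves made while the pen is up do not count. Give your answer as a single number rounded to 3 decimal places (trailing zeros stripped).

Answer: 75

Derivation:
Executing turtle program step by step:
Start: pos=(4,-3), heading=90, pen down
RT 108: heading 90 -> 342
REPEAT 2 [
  -- iteration 1/2 --
  PD: pen down
  RT 45: heading 342 -> 297
  REPEAT 4 [
    -- iteration 1/4 --
    RT 45: heading 297 -> 252
    FD 9: (4,-3) -> (1.219,-11.56) [heading=252, draw]
    -- iteration 2/4 --
    RT 45: heading 252 -> 207
    FD 9: (1.219,-11.56) -> (-6.8,-15.645) [heading=207, draw]
    -- iteration 3/4 --
    RT 45: heading 207 -> 162
    FD 9: (-6.8,-15.645) -> (-15.36,-12.864) [heading=162, draw]
    -- iteration 4/4 --
    RT 45: heading 162 -> 117
    FD 9: (-15.36,-12.864) -> (-19.446,-4.845) [heading=117, draw]
  ]
  -- iteration 2/2 --
  PD: pen down
  RT 45: heading 117 -> 72
  REPEAT 4 [
    -- iteration 1/4 --
    RT 45: heading 72 -> 27
    FD 9: (-19.446,-4.845) -> (-11.427,-0.759) [heading=27, draw]
    -- iteration 2/4 --
    RT 45: heading 27 -> 342
    FD 9: (-11.427,-0.759) -> (-2.867,-3.54) [heading=342, draw]
    -- iteration 3/4 --
    RT 45: heading 342 -> 297
    FD 9: (-2.867,-3.54) -> (1.219,-11.56) [heading=297, draw]
    -- iteration 4/4 --
    RT 45: heading 297 -> 252
    FD 9: (1.219,-11.56) -> (-1.562,-20.119) [heading=252, draw]
  ]
]
FD 3: (-1.562,-20.119) -> (-2.489,-22.972) [heading=252, draw]
Final: pos=(-2.489,-22.972), heading=252, 9 segment(s) drawn

Segment lengths:
  seg 1: (4,-3) -> (1.219,-11.56), length = 9
  seg 2: (1.219,-11.56) -> (-6.8,-15.645), length = 9
  seg 3: (-6.8,-15.645) -> (-15.36,-12.864), length = 9
  seg 4: (-15.36,-12.864) -> (-19.446,-4.845), length = 9
  seg 5: (-19.446,-4.845) -> (-11.427,-0.759), length = 9
  seg 6: (-11.427,-0.759) -> (-2.867,-3.54), length = 9
  seg 7: (-2.867,-3.54) -> (1.219,-11.56), length = 9
  seg 8: (1.219,-11.56) -> (-1.562,-20.119), length = 9
  seg 9: (-1.562,-20.119) -> (-2.489,-22.972), length = 3
Total = 75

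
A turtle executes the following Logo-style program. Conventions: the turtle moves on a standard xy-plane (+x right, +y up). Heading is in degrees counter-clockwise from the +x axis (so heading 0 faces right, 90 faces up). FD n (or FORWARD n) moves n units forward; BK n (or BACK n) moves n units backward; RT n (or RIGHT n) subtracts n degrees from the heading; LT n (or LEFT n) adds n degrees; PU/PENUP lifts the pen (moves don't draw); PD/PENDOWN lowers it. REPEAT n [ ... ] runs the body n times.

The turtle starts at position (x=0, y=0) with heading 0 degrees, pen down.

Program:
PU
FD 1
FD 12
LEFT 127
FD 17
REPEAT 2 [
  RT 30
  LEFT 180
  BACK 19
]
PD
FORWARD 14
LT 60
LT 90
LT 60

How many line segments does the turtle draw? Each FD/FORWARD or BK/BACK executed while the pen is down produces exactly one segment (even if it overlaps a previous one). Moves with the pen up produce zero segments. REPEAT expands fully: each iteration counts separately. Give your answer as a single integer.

Answer: 1

Derivation:
Executing turtle program step by step:
Start: pos=(0,0), heading=0, pen down
PU: pen up
FD 1: (0,0) -> (1,0) [heading=0, move]
FD 12: (1,0) -> (13,0) [heading=0, move]
LT 127: heading 0 -> 127
FD 17: (13,0) -> (2.769,13.577) [heading=127, move]
REPEAT 2 [
  -- iteration 1/2 --
  RT 30: heading 127 -> 97
  LT 180: heading 97 -> 277
  BK 19: (2.769,13.577) -> (0.454,32.435) [heading=277, move]
  -- iteration 2/2 --
  RT 30: heading 277 -> 247
  LT 180: heading 247 -> 67
  BK 19: (0.454,32.435) -> (-6.97,14.946) [heading=67, move]
]
PD: pen down
FD 14: (-6.97,14.946) -> (-1.5,27.833) [heading=67, draw]
LT 60: heading 67 -> 127
LT 90: heading 127 -> 217
LT 60: heading 217 -> 277
Final: pos=(-1.5,27.833), heading=277, 1 segment(s) drawn
Segments drawn: 1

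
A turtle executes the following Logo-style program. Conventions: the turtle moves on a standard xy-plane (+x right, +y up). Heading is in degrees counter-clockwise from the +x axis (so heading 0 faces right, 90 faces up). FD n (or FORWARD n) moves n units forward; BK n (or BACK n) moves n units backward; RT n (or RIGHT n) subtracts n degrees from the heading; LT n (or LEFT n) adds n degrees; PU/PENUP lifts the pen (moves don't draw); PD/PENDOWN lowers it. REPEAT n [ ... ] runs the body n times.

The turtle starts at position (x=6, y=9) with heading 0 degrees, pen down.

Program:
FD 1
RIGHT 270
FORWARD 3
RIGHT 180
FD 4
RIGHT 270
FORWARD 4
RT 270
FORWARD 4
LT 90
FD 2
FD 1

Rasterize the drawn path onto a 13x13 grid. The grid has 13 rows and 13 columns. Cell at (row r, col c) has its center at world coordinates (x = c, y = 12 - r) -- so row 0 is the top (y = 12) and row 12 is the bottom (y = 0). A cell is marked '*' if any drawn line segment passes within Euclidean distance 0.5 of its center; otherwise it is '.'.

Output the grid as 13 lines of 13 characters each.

Answer: .......*****.
.......*...*.
.......*...*.
......**...*.
.......*****.
.............
.............
.............
.............
.............
.............
.............
.............

Derivation:
Segment 0: (6,9) -> (7,9)
Segment 1: (7,9) -> (7,12)
Segment 2: (7,12) -> (7,8)
Segment 3: (7,8) -> (11,8)
Segment 4: (11,8) -> (11,12)
Segment 5: (11,12) -> (9,12)
Segment 6: (9,12) -> (8,12)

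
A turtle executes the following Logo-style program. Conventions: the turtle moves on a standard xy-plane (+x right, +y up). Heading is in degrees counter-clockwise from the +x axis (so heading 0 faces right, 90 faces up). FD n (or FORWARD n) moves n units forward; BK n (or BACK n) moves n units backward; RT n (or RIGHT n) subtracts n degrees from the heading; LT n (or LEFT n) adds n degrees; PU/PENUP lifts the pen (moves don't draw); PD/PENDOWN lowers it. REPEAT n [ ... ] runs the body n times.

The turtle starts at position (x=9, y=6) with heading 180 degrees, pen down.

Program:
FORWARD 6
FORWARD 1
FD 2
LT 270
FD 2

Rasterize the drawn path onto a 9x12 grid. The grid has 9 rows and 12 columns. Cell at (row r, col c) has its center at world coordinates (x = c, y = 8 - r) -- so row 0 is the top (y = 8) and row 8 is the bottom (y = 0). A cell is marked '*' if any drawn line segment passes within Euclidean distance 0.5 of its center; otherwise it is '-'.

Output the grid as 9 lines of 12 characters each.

Answer: *-----------
*-----------
**********--
------------
------------
------------
------------
------------
------------

Derivation:
Segment 0: (9,6) -> (3,6)
Segment 1: (3,6) -> (2,6)
Segment 2: (2,6) -> (0,6)
Segment 3: (0,6) -> (0,8)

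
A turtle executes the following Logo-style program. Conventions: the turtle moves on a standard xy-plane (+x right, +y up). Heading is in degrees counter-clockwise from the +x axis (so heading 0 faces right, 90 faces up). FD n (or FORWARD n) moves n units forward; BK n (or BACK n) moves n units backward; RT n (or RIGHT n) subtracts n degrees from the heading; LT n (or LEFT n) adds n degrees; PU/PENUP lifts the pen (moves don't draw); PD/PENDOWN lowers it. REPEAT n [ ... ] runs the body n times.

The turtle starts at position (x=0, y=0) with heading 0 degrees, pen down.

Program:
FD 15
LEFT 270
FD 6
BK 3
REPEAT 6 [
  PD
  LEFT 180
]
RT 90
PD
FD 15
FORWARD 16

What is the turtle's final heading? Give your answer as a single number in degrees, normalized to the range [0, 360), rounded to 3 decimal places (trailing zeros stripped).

Answer: 180

Derivation:
Executing turtle program step by step:
Start: pos=(0,0), heading=0, pen down
FD 15: (0,0) -> (15,0) [heading=0, draw]
LT 270: heading 0 -> 270
FD 6: (15,0) -> (15,-6) [heading=270, draw]
BK 3: (15,-6) -> (15,-3) [heading=270, draw]
REPEAT 6 [
  -- iteration 1/6 --
  PD: pen down
  LT 180: heading 270 -> 90
  -- iteration 2/6 --
  PD: pen down
  LT 180: heading 90 -> 270
  -- iteration 3/6 --
  PD: pen down
  LT 180: heading 270 -> 90
  -- iteration 4/6 --
  PD: pen down
  LT 180: heading 90 -> 270
  -- iteration 5/6 --
  PD: pen down
  LT 180: heading 270 -> 90
  -- iteration 6/6 --
  PD: pen down
  LT 180: heading 90 -> 270
]
RT 90: heading 270 -> 180
PD: pen down
FD 15: (15,-3) -> (0,-3) [heading=180, draw]
FD 16: (0,-3) -> (-16,-3) [heading=180, draw]
Final: pos=(-16,-3), heading=180, 5 segment(s) drawn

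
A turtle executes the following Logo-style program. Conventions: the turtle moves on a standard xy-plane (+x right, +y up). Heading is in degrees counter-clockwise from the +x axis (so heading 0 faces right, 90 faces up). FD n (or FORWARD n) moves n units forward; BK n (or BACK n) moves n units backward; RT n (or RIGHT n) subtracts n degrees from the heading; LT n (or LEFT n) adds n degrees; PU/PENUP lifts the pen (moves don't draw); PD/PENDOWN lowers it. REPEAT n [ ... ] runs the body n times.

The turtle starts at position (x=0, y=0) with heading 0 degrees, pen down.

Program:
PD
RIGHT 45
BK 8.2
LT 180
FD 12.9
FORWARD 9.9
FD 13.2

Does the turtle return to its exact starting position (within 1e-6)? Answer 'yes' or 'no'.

Executing turtle program step by step:
Start: pos=(0,0), heading=0, pen down
PD: pen down
RT 45: heading 0 -> 315
BK 8.2: (0,0) -> (-5.798,5.798) [heading=315, draw]
LT 180: heading 315 -> 135
FD 12.9: (-5.798,5.798) -> (-14.92,14.92) [heading=135, draw]
FD 9.9: (-14.92,14.92) -> (-21.92,21.92) [heading=135, draw]
FD 13.2: (-21.92,21.92) -> (-31.254,31.254) [heading=135, draw]
Final: pos=(-31.254,31.254), heading=135, 4 segment(s) drawn

Start position: (0, 0)
Final position: (-31.254, 31.254)
Distance = 44.2; >= 1e-6 -> NOT closed

Answer: no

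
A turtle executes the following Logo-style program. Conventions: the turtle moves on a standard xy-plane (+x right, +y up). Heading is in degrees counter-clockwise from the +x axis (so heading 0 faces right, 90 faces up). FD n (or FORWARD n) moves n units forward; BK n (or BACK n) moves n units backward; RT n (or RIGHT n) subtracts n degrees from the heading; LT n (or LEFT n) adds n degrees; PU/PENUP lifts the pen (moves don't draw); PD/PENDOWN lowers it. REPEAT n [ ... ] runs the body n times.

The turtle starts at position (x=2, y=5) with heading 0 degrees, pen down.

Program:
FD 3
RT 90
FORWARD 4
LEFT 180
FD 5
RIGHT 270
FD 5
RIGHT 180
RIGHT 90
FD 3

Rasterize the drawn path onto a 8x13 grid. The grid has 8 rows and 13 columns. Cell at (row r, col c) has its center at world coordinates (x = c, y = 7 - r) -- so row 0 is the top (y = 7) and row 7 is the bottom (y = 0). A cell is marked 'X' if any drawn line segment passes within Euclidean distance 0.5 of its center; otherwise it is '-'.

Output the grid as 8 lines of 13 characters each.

Segment 0: (2,5) -> (5,5)
Segment 1: (5,5) -> (5,1)
Segment 2: (5,1) -> (5,6)
Segment 3: (5,6) -> (0,6)
Segment 4: (0,6) -> (0,3)

Answer: -------------
XXXXXX-------
X-XXXX-------
X----X-------
X----X-------
-----X-------
-----X-------
-------------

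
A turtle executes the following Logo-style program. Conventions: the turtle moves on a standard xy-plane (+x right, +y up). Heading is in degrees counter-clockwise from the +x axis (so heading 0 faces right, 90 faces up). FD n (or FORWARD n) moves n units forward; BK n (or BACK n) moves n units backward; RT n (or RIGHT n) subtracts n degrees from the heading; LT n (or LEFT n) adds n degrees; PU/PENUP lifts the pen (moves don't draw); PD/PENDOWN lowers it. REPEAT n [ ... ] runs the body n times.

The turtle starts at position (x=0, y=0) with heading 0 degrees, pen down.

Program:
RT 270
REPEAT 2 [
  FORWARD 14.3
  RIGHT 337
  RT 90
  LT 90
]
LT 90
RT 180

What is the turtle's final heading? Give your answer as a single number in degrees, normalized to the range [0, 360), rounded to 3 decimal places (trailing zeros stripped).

Answer: 46

Derivation:
Executing turtle program step by step:
Start: pos=(0,0), heading=0, pen down
RT 270: heading 0 -> 90
REPEAT 2 [
  -- iteration 1/2 --
  FD 14.3: (0,0) -> (0,14.3) [heading=90, draw]
  RT 337: heading 90 -> 113
  RT 90: heading 113 -> 23
  LT 90: heading 23 -> 113
  -- iteration 2/2 --
  FD 14.3: (0,14.3) -> (-5.587,27.463) [heading=113, draw]
  RT 337: heading 113 -> 136
  RT 90: heading 136 -> 46
  LT 90: heading 46 -> 136
]
LT 90: heading 136 -> 226
RT 180: heading 226 -> 46
Final: pos=(-5.587,27.463), heading=46, 2 segment(s) drawn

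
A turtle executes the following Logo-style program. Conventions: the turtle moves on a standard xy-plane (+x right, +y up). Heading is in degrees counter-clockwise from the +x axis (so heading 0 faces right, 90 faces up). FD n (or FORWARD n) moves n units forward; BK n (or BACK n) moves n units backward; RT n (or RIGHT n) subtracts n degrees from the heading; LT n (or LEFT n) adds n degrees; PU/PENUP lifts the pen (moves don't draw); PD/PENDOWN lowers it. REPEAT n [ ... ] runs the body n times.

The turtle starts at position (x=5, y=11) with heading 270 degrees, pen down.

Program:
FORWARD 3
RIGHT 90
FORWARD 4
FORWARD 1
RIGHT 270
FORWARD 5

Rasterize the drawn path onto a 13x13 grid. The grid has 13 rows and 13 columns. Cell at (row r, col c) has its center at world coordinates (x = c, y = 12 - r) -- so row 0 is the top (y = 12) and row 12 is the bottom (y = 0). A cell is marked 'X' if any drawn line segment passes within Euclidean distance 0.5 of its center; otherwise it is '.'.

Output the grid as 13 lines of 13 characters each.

Answer: .............
.....X.......
.....X.......
.....X.......
XXXXXX.......
X............
X............
X............
X............
X............
.............
.............
.............

Derivation:
Segment 0: (5,11) -> (5,8)
Segment 1: (5,8) -> (1,8)
Segment 2: (1,8) -> (-0,8)
Segment 3: (-0,8) -> (-0,3)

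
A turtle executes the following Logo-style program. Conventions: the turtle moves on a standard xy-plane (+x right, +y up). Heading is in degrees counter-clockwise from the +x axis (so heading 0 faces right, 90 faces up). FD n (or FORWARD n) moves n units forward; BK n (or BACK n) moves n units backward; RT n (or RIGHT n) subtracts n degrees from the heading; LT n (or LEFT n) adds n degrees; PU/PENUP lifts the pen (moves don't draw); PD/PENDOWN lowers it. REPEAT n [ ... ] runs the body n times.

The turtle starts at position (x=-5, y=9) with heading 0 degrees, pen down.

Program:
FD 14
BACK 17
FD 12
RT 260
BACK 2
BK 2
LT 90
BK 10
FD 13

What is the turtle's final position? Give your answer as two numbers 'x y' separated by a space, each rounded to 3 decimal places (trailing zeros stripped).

Executing turtle program step by step:
Start: pos=(-5,9), heading=0, pen down
FD 14: (-5,9) -> (9,9) [heading=0, draw]
BK 17: (9,9) -> (-8,9) [heading=0, draw]
FD 12: (-8,9) -> (4,9) [heading=0, draw]
RT 260: heading 0 -> 100
BK 2: (4,9) -> (4.347,7.03) [heading=100, draw]
BK 2: (4.347,7.03) -> (4.695,5.061) [heading=100, draw]
LT 90: heading 100 -> 190
BK 10: (4.695,5.061) -> (14.543,6.797) [heading=190, draw]
FD 13: (14.543,6.797) -> (1.74,4.54) [heading=190, draw]
Final: pos=(1.74,4.54), heading=190, 7 segment(s) drawn

Answer: 1.74 4.54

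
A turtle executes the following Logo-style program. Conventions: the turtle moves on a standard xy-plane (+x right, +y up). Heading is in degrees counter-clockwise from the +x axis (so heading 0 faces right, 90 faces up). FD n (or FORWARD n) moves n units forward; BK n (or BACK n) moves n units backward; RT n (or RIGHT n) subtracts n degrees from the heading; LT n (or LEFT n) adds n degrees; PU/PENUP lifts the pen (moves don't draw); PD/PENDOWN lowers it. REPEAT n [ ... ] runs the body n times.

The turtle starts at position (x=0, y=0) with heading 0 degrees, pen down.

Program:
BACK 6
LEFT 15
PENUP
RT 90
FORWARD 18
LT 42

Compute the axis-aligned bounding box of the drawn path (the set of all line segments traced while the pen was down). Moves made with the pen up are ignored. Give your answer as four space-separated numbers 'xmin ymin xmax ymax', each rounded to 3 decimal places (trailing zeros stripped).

Executing turtle program step by step:
Start: pos=(0,0), heading=0, pen down
BK 6: (0,0) -> (-6,0) [heading=0, draw]
LT 15: heading 0 -> 15
PU: pen up
RT 90: heading 15 -> 285
FD 18: (-6,0) -> (-1.341,-17.387) [heading=285, move]
LT 42: heading 285 -> 327
Final: pos=(-1.341,-17.387), heading=327, 1 segment(s) drawn

Segment endpoints: x in {-6, 0}, y in {0}
xmin=-6, ymin=0, xmax=0, ymax=0

Answer: -6 0 0 0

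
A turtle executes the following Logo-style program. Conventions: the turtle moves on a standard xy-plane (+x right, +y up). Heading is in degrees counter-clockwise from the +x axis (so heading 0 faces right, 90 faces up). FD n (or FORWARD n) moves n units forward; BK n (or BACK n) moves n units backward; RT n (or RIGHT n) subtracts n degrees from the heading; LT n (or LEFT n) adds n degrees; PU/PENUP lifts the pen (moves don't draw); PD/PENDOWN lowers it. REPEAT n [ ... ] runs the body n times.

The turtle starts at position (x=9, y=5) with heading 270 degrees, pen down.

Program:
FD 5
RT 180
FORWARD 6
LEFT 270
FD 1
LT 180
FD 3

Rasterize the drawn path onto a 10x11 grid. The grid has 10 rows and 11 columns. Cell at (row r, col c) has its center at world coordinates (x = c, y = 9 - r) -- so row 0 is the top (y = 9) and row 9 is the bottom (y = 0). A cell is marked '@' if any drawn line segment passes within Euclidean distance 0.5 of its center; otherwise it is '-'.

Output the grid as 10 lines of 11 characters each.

Segment 0: (9,5) -> (9,0)
Segment 1: (9,0) -> (9,6)
Segment 2: (9,6) -> (10,6)
Segment 3: (10,6) -> (7,6)

Answer: -----------
-----------
-----------
-------@@@@
---------@-
---------@-
---------@-
---------@-
---------@-
---------@-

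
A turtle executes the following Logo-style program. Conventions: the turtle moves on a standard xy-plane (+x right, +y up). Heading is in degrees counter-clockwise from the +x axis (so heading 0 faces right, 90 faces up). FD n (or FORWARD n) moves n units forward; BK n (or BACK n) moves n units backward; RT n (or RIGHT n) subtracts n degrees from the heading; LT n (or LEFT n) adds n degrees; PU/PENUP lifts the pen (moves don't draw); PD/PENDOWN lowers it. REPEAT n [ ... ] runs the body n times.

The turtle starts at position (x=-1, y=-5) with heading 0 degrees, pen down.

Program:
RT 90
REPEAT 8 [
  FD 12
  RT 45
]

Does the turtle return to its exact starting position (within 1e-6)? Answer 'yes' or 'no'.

Answer: yes

Derivation:
Executing turtle program step by step:
Start: pos=(-1,-5), heading=0, pen down
RT 90: heading 0 -> 270
REPEAT 8 [
  -- iteration 1/8 --
  FD 12: (-1,-5) -> (-1,-17) [heading=270, draw]
  RT 45: heading 270 -> 225
  -- iteration 2/8 --
  FD 12: (-1,-17) -> (-9.485,-25.485) [heading=225, draw]
  RT 45: heading 225 -> 180
  -- iteration 3/8 --
  FD 12: (-9.485,-25.485) -> (-21.485,-25.485) [heading=180, draw]
  RT 45: heading 180 -> 135
  -- iteration 4/8 --
  FD 12: (-21.485,-25.485) -> (-29.971,-17) [heading=135, draw]
  RT 45: heading 135 -> 90
  -- iteration 5/8 --
  FD 12: (-29.971,-17) -> (-29.971,-5) [heading=90, draw]
  RT 45: heading 90 -> 45
  -- iteration 6/8 --
  FD 12: (-29.971,-5) -> (-21.485,3.485) [heading=45, draw]
  RT 45: heading 45 -> 0
  -- iteration 7/8 --
  FD 12: (-21.485,3.485) -> (-9.485,3.485) [heading=0, draw]
  RT 45: heading 0 -> 315
  -- iteration 8/8 --
  FD 12: (-9.485,3.485) -> (-1,-5) [heading=315, draw]
  RT 45: heading 315 -> 270
]
Final: pos=(-1,-5), heading=270, 8 segment(s) drawn

Start position: (-1, -5)
Final position: (-1, -5)
Distance = 0; < 1e-6 -> CLOSED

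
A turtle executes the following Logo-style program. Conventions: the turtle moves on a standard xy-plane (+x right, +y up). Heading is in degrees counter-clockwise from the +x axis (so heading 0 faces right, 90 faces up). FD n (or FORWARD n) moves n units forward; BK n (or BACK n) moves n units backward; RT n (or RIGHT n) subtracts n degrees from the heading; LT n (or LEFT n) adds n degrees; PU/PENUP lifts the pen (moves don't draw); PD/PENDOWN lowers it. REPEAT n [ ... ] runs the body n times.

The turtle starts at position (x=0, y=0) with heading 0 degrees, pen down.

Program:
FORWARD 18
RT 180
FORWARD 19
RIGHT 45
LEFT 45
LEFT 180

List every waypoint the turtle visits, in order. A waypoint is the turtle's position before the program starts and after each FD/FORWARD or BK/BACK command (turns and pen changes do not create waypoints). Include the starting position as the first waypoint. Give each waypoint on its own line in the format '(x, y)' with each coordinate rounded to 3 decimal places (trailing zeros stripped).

Answer: (0, 0)
(18, 0)
(-1, 0)

Derivation:
Executing turtle program step by step:
Start: pos=(0,0), heading=0, pen down
FD 18: (0,0) -> (18,0) [heading=0, draw]
RT 180: heading 0 -> 180
FD 19: (18,0) -> (-1,0) [heading=180, draw]
RT 45: heading 180 -> 135
LT 45: heading 135 -> 180
LT 180: heading 180 -> 0
Final: pos=(-1,0), heading=0, 2 segment(s) drawn
Waypoints (3 total):
(0, 0)
(18, 0)
(-1, 0)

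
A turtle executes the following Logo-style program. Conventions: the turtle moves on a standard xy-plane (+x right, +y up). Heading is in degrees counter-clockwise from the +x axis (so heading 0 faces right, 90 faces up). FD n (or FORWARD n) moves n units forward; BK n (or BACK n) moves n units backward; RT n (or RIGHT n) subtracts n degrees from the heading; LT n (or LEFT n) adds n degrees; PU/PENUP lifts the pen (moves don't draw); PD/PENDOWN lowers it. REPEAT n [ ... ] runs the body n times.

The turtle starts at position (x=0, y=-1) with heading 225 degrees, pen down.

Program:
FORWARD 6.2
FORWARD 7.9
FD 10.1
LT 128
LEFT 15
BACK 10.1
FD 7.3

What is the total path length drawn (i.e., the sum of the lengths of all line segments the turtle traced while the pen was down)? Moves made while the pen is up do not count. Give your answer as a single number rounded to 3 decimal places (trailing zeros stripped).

Answer: 41.6

Derivation:
Executing turtle program step by step:
Start: pos=(0,-1), heading=225, pen down
FD 6.2: (0,-1) -> (-4.384,-5.384) [heading=225, draw]
FD 7.9: (-4.384,-5.384) -> (-9.97,-10.97) [heading=225, draw]
FD 10.1: (-9.97,-10.97) -> (-17.112,-18.112) [heading=225, draw]
LT 128: heading 225 -> 353
LT 15: heading 353 -> 8
BK 10.1: (-17.112,-18.112) -> (-27.114,-19.518) [heading=8, draw]
FD 7.3: (-27.114,-19.518) -> (-19.885,-18.502) [heading=8, draw]
Final: pos=(-19.885,-18.502), heading=8, 5 segment(s) drawn

Segment lengths:
  seg 1: (0,-1) -> (-4.384,-5.384), length = 6.2
  seg 2: (-4.384,-5.384) -> (-9.97,-10.97), length = 7.9
  seg 3: (-9.97,-10.97) -> (-17.112,-18.112), length = 10.1
  seg 4: (-17.112,-18.112) -> (-27.114,-19.518), length = 10.1
  seg 5: (-27.114,-19.518) -> (-19.885,-18.502), length = 7.3
Total = 41.6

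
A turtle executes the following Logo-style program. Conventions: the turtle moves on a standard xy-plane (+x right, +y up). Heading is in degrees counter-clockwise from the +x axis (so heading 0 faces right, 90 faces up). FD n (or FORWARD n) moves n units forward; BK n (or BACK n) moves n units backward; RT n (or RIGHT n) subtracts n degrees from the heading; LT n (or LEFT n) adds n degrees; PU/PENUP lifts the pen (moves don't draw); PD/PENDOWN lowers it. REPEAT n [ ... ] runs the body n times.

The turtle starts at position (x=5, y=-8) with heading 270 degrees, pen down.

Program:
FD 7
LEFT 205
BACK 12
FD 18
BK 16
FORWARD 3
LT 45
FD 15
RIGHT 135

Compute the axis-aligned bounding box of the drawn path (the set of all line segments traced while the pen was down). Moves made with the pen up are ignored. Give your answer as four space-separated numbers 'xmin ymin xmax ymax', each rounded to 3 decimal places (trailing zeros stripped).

Executing turtle program step by step:
Start: pos=(5,-8), heading=270, pen down
FD 7: (5,-8) -> (5,-15) [heading=270, draw]
LT 205: heading 270 -> 115
BK 12: (5,-15) -> (10.071,-25.876) [heading=115, draw]
FD 18: (10.071,-25.876) -> (2.464,-9.562) [heading=115, draw]
BK 16: (2.464,-9.562) -> (9.226,-24.063) [heading=115, draw]
FD 3: (9.226,-24.063) -> (7.958,-21.344) [heading=115, draw]
LT 45: heading 115 -> 160
FD 15: (7.958,-21.344) -> (-6.137,-16.214) [heading=160, draw]
RT 135: heading 160 -> 25
Final: pos=(-6.137,-16.214), heading=25, 6 segment(s) drawn

Segment endpoints: x in {-6.137, 2.464, 5, 5, 7.958, 9.226, 10.071}, y in {-25.876, -24.063, -21.344, -16.214, -15, -9.562, -8}
xmin=-6.137, ymin=-25.876, xmax=10.071, ymax=-8

Answer: -6.137 -25.876 10.071 -8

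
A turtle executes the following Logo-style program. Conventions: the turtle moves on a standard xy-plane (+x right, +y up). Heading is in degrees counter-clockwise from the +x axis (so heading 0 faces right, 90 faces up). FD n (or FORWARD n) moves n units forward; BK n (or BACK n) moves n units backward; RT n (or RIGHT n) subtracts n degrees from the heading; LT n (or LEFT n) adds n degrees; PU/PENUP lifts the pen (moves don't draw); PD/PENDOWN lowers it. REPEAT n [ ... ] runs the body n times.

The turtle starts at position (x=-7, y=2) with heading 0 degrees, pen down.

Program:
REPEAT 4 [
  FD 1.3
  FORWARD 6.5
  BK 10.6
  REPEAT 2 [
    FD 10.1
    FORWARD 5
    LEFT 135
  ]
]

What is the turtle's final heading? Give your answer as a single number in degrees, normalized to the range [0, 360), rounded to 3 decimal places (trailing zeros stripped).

Answer: 0

Derivation:
Executing turtle program step by step:
Start: pos=(-7,2), heading=0, pen down
REPEAT 4 [
  -- iteration 1/4 --
  FD 1.3: (-7,2) -> (-5.7,2) [heading=0, draw]
  FD 6.5: (-5.7,2) -> (0.8,2) [heading=0, draw]
  BK 10.6: (0.8,2) -> (-9.8,2) [heading=0, draw]
  REPEAT 2 [
    -- iteration 1/2 --
    FD 10.1: (-9.8,2) -> (0.3,2) [heading=0, draw]
    FD 5: (0.3,2) -> (5.3,2) [heading=0, draw]
    LT 135: heading 0 -> 135
    -- iteration 2/2 --
    FD 10.1: (5.3,2) -> (-1.842,9.142) [heading=135, draw]
    FD 5: (-1.842,9.142) -> (-5.377,12.677) [heading=135, draw]
    LT 135: heading 135 -> 270
  ]
  -- iteration 2/4 --
  FD 1.3: (-5.377,12.677) -> (-5.377,11.377) [heading=270, draw]
  FD 6.5: (-5.377,11.377) -> (-5.377,4.877) [heading=270, draw]
  BK 10.6: (-5.377,4.877) -> (-5.377,15.477) [heading=270, draw]
  REPEAT 2 [
    -- iteration 1/2 --
    FD 10.1: (-5.377,15.477) -> (-5.377,5.377) [heading=270, draw]
    FD 5: (-5.377,5.377) -> (-5.377,0.377) [heading=270, draw]
    LT 135: heading 270 -> 45
    -- iteration 2/2 --
    FD 10.1: (-5.377,0.377) -> (1.764,7.519) [heading=45, draw]
    FD 5: (1.764,7.519) -> (5.3,11.055) [heading=45, draw]
    LT 135: heading 45 -> 180
  ]
  -- iteration 3/4 --
  FD 1.3: (5.3,11.055) -> (4,11.055) [heading=180, draw]
  FD 6.5: (4,11.055) -> (-2.5,11.055) [heading=180, draw]
  BK 10.6: (-2.5,11.055) -> (8.1,11.055) [heading=180, draw]
  REPEAT 2 [
    -- iteration 1/2 --
    FD 10.1: (8.1,11.055) -> (-2,11.055) [heading=180, draw]
    FD 5: (-2,11.055) -> (-7,11.055) [heading=180, draw]
    LT 135: heading 180 -> 315
    -- iteration 2/2 --
    FD 10.1: (-7,11.055) -> (0.142,3.913) [heading=315, draw]
    FD 5: (0.142,3.913) -> (3.677,0.377) [heading=315, draw]
    LT 135: heading 315 -> 90
  ]
  -- iteration 4/4 --
  FD 1.3: (3.677,0.377) -> (3.677,1.677) [heading=90, draw]
  FD 6.5: (3.677,1.677) -> (3.677,8.177) [heading=90, draw]
  BK 10.6: (3.677,8.177) -> (3.677,-2.423) [heading=90, draw]
  REPEAT 2 [
    -- iteration 1/2 --
    FD 10.1: (3.677,-2.423) -> (3.677,7.677) [heading=90, draw]
    FD 5: (3.677,7.677) -> (3.677,12.677) [heading=90, draw]
    LT 135: heading 90 -> 225
    -- iteration 2/2 --
    FD 10.1: (3.677,12.677) -> (-3.464,5.536) [heading=225, draw]
    FD 5: (-3.464,5.536) -> (-7,2) [heading=225, draw]
    LT 135: heading 225 -> 0
  ]
]
Final: pos=(-7,2), heading=0, 28 segment(s) drawn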